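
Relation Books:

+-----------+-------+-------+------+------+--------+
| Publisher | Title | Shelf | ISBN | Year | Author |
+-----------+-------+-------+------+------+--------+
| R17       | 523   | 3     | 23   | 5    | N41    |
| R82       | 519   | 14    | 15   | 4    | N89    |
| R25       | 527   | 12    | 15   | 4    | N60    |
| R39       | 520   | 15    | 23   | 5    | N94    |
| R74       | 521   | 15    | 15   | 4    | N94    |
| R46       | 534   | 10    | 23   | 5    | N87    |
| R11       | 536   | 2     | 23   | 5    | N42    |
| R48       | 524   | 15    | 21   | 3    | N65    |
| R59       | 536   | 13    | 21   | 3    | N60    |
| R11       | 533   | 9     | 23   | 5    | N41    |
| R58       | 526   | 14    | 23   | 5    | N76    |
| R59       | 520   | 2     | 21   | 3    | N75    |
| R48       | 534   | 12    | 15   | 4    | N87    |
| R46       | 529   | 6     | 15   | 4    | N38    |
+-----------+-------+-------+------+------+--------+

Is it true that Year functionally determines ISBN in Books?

Year=5: 6 rows → ISBN = 23, 23, 23, 23, 23, 23 ✓
Year=4: 5 rows → ISBN = 15, 15, 15, 15, 15 ✓
Year=3: 3 rows → ISBN = 21, 21, 21 ✓
Every Year value is associated with a single ISBN value, so Year -> ISBN holds.

Yes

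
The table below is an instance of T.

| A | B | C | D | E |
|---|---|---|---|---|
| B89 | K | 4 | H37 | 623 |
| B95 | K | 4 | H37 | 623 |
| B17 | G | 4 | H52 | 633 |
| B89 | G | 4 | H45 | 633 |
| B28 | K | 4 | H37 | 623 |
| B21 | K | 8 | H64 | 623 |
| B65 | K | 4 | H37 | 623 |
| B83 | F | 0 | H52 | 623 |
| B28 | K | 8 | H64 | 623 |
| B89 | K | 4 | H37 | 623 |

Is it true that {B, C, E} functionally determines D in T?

(B=K, C=4, E=623): 5 rows → D = H37, H37, H37, H37, H37 ✓
(B=G, C=4, E=633): 2 rows → D takes values {H52, H45} — violation
(B=K, C=8, E=623): 2 rows → D = H64, H64 ✓
(B=F, C=0, E=623): 1 row → D = H52 ✓
Two rows agree on {B, C, E} but differ on D, so {B, C, E} → D does not hold.

No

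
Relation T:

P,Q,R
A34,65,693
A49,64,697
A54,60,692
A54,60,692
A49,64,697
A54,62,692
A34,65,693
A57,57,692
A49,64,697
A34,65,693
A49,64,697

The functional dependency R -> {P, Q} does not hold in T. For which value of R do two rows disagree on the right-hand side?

692

R=693: 3 rows → {P,Q} = (A34, 65), (A34, 65), (A34, 65) ✓
R=697: 4 rows → {P,Q} = (A49, 64), (A49, 64), (A49, 64), (A49, 64) ✓
R=692: 4 rows → {P,Q} takes values {(A54, 60), (A54, 62), (A57, 57)} — violation
The only R value with inconsistent RHS is R=692.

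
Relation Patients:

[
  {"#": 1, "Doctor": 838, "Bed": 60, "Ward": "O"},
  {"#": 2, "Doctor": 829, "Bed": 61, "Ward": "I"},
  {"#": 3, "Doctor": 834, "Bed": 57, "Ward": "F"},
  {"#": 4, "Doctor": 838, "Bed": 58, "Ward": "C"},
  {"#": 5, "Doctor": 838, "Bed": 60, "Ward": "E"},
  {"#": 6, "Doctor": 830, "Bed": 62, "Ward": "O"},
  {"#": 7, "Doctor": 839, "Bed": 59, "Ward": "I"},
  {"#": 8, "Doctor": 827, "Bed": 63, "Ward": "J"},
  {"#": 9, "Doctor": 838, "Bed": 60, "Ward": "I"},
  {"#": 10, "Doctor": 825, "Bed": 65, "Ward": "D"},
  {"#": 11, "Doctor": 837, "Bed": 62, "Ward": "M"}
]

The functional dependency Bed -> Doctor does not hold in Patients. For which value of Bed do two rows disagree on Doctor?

62

Bed=60: rows 1, 5, 9 → Doctor = 838, 838, 838 ✓
Bed=61: row 2 → Doctor = 829 ✓
Bed=57: row 3 → Doctor = 834 ✓
Bed=58: row 4 → Doctor = 838 ✓
Bed=62: rows 6, 11 → Doctor takes values {830, 837} — violation
Bed=59: row 7 → Doctor = 839 ✓
Bed=63: row 8 → Doctor = 827 ✓
Bed=65: row 10 → Doctor = 825 ✓
The only Bed value with inconsistent Doctor is Bed=62.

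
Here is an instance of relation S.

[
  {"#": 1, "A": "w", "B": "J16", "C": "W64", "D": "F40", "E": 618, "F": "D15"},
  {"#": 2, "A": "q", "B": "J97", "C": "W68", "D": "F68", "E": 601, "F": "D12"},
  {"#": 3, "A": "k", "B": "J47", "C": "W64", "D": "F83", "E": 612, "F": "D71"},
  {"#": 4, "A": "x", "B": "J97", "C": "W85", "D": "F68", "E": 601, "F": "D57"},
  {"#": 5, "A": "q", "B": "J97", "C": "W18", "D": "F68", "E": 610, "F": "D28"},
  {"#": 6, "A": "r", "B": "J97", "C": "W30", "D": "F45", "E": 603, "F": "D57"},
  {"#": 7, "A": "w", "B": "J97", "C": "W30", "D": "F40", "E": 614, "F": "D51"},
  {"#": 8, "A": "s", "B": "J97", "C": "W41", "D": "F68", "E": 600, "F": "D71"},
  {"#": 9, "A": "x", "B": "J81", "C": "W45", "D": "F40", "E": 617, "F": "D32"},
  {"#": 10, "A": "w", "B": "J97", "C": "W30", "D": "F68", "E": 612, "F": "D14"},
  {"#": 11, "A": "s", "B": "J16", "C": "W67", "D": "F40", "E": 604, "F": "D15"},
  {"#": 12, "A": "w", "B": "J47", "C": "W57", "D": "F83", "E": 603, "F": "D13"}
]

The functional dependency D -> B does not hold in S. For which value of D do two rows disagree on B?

D=F40: rows 1, 7, 9, 11 → B takes values {J16, J97, J81} — violation
D=F68: rows 2, 4, 5, 8, 10 → B = J97, J97, J97, J97, J97 ✓
D=F83: rows 3, 12 → B = J47, J47 ✓
D=F45: row 6 → B = J97 ✓
The only D value with inconsistent B is D=F40.

F40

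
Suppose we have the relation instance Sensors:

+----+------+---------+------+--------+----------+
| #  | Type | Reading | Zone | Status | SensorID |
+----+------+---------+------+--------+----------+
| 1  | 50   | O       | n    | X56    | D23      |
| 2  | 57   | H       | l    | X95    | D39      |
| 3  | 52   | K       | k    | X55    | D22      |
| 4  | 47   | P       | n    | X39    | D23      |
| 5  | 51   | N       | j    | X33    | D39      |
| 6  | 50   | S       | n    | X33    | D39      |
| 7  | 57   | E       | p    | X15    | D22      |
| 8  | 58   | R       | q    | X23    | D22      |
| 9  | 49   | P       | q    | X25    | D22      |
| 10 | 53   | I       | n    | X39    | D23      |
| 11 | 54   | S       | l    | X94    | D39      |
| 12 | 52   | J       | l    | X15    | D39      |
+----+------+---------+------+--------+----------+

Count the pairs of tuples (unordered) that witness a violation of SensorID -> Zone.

SensorID=D23: all 3 rows agree on Zone — 0 pairs.
SensorID=D39: violating pairs (2,5), (2,6), (5,6), (5,11), (5,12), (6,11), (6,12) — 7 pairs.
SensorID=D22: violating pairs (3,7), (3,8), (3,9), (7,8), (7,9) — 5 pairs.

12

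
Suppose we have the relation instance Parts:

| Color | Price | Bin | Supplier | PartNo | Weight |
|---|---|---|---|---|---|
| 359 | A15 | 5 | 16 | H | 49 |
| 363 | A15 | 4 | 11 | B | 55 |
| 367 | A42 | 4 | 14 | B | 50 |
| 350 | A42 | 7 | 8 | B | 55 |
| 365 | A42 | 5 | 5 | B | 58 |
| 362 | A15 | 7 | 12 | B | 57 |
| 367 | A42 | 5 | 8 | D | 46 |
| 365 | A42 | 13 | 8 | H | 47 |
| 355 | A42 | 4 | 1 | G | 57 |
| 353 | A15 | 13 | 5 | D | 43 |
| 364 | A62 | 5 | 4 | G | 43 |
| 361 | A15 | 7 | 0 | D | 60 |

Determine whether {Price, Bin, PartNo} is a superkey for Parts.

All 12 rows have distinct {Price, Bin, PartNo} values, so {Price, Bin, PartNo} → (all attributes) holds and {Price, Bin, PartNo} is a superkey.

Yes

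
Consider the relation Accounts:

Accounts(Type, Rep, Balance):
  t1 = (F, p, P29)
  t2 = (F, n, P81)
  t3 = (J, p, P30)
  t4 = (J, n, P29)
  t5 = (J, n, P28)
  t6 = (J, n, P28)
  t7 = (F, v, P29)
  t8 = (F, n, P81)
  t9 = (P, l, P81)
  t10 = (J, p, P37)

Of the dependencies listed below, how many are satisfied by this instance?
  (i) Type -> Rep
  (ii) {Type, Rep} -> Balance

0

(i) Type -> Rep: Type=F: rows 1, 2, 7, 8 → Rep takes values {p, n, v} — violation; Type=J: rows 3, 4, 5, 6, 10 → Rep takes values {p, n} — violation — fails.
(ii) {Type, Rep} -> Balance: (Type=J, Rep=p): rows 3, 10 → Balance takes values {P30, P37} — violation; (Type=J, Rep=n): rows 4, 5, 6 → Balance takes values {P29, P28} — violation — fails.
None of the 2 dependencies hold.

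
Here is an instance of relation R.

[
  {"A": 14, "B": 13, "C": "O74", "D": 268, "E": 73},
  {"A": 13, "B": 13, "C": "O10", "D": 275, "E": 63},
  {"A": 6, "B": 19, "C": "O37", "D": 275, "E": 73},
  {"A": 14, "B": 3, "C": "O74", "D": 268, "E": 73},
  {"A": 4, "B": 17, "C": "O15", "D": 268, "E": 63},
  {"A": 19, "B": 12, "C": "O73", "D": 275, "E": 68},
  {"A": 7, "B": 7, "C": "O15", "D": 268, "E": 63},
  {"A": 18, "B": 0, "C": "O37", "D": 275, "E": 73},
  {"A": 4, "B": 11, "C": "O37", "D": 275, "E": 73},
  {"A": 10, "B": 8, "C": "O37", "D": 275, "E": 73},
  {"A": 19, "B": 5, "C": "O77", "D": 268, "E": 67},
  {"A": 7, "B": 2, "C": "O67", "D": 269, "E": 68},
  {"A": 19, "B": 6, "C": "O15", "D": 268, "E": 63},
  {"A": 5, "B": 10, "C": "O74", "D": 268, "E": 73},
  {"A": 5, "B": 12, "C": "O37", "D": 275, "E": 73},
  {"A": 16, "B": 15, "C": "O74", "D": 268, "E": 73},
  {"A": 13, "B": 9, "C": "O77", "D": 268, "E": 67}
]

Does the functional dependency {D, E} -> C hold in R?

(D=268, E=73): 4 rows → C = O74, O74, O74, O74 ✓
(D=275, E=63): 1 row → C = O10 ✓
(D=275, E=73): 5 rows → C = O37, O37, O37, O37, O37 ✓
(D=268, E=63): 3 rows → C = O15, O15, O15 ✓
(D=275, E=68): 1 row → C = O73 ✓
(D=268, E=67): 2 rows → C = O77, O77 ✓
(D=269, E=68): 1 row → C = O67 ✓
Every {D, E} value is associated with a single C value, so {D, E} -> C holds.

Yes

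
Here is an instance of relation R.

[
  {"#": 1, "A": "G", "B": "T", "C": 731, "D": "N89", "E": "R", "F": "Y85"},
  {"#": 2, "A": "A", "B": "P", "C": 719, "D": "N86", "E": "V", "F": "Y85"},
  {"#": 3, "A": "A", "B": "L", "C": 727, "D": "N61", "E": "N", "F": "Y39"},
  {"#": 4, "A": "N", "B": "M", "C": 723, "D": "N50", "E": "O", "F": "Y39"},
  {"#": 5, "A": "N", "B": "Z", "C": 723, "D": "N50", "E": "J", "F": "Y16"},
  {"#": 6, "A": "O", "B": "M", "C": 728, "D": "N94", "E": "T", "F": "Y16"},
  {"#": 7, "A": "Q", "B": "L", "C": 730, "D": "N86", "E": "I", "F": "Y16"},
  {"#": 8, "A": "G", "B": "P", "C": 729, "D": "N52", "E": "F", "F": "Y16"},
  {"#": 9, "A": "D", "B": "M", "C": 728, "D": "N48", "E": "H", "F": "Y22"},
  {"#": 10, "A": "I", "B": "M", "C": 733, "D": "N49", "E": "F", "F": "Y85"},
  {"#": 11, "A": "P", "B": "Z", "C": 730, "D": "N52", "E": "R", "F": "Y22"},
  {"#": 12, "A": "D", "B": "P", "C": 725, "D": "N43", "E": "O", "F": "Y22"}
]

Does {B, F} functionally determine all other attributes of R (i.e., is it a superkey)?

All 12 rows have distinct {B, F} values, so {B, F} → (all attributes) holds and {B, F} is a superkey.

Yes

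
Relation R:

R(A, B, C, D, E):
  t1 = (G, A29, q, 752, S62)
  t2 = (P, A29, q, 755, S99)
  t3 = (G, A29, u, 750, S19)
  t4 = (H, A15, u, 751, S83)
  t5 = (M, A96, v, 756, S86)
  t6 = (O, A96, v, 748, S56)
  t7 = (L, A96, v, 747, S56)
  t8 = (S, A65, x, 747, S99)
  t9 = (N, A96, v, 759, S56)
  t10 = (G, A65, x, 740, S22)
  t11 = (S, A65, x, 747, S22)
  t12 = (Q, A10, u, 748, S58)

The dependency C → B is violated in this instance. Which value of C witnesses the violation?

C=q: rows 1, 2 → B = A29, A29 ✓
C=u: rows 3, 4, 12 → B takes values {A29, A15, A10} — violation
C=v: rows 5, 6, 7, 9 → B = A96, A96, A96, A96 ✓
C=x: rows 8, 10, 11 → B = A65, A65, A65 ✓
The only C value with inconsistent B is C=u.

u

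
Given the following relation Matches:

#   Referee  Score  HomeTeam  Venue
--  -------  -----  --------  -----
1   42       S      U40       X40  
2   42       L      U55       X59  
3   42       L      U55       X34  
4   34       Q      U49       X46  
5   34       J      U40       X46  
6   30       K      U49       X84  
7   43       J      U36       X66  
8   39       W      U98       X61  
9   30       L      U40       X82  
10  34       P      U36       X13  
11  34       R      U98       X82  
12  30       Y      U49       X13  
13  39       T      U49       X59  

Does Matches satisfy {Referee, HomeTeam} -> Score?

(Referee=42, HomeTeam=U40): row 1 → Score = S ✓
(Referee=42, HomeTeam=U55): rows 2, 3 → Score = L, L ✓
(Referee=34, HomeTeam=U49): row 4 → Score = Q ✓
(Referee=34, HomeTeam=U40): row 5 → Score = J ✓
(Referee=30, HomeTeam=U49): rows 6, 12 → Score takes values {K, Y} — violation
(Referee=43, HomeTeam=U36): row 7 → Score = J ✓
(Referee=39, HomeTeam=U98): row 8 → Score = W ✓
(Referee=30, HomeTeam=U40): row 9 → Score = L ✓
(Referee=34, HomeTeam=U36): row 10 → Score = P ✓
(Referee=34, HomeTeam=U98): row 11 → Score = R ✓
(Referee=39, HomeTeam=U49): row 13 → Score = T ✓
Two rows agree on {Referee, HomeTeam} but differ on Score, so {Referee, HomeTeam} -> Score does not hold.

No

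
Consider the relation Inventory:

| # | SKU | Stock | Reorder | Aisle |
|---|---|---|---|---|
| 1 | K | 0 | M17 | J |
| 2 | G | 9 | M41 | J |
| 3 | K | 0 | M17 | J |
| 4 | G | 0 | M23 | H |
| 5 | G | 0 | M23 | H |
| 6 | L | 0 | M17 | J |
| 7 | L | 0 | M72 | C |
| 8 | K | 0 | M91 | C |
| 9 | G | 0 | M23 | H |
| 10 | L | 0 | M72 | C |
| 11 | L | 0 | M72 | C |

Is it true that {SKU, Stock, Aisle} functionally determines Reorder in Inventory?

Yes

(SKU=K, Stock=0, Aisle=J): rows 1, 3 → Reorder = M17, M17 ✓
(SKU=G, Stock=9, Aisle=J): row 2 → Reorder = M41 ✓
(SKU=G, Stock=0, Aisle=H): rows 4, 5, 9 → Reorder = M23, M23, M23 ✓
(SKU=L, Stock=0, Aisle=J): row 6 → Reorder = M17 ✓
(SKU=L, Stock=0, Aisle=C): rows 7, 10, 11 → Reorder = M72, M72, M72 ✓
(SKU=K, Stock=0, Aisle=C): row 8 → Reorder = M91 ✓
Every {SKU, Stock, Aisle} value is associated with a single Reorder value, so {SKU, Stock, Aisle} -> Reorder holds.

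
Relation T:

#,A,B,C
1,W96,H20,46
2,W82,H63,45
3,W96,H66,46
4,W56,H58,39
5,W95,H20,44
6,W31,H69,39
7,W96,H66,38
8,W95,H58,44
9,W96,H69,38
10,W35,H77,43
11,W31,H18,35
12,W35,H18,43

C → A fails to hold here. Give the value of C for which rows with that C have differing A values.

C=46: rows 1, 3 → A = W96, W96 ✓
C=45: row 2 → A = W82 ✓
C=39: rows 4, 6 → A takes values {W56, W31} — violation
C=44: rows 5, 8 → A = W95, W95 ✓
C=38: rows 7, 9 → A = W96, W96 ✓
C=43: rows 10, 12 → A = W35, W35 ✓
C=35: row 11 → A = W31 ✓
The only C value with inconsistent A is C=39.

39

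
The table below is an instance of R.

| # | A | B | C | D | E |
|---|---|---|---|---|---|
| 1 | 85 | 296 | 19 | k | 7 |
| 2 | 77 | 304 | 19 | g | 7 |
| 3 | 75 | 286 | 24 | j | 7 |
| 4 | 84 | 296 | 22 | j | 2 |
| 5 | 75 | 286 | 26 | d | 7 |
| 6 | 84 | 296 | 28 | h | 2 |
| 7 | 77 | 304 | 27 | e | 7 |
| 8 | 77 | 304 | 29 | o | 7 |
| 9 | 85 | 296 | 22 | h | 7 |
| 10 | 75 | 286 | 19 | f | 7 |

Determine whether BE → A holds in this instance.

(B=296, E=7): rows 1, 9 → A = 85, 85 ✓
(B=304, E=7): rows 2, 7, 8 → A = 77, 77, 77 ✓
(B=286, E=7): rows 3, 5, 10 → A = 75, 75, 75 ✓
(B=296, E=2): rows 4, 6 → A = 84, 84 ✓
Every BE value is associated with a single A value, so BE → A holds.

Yes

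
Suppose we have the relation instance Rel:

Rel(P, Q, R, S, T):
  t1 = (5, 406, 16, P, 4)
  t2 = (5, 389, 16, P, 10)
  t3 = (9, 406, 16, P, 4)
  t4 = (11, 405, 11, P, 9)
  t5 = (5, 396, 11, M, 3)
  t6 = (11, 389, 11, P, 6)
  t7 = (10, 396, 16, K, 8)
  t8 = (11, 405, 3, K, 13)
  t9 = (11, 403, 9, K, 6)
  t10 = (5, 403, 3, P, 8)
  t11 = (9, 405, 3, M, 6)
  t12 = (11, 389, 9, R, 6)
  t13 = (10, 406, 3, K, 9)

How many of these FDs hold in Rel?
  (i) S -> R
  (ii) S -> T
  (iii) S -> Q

(i) S -> R: S=P: rows 1, 2, 3, 4, 6, 10 → R takes values {16, 11, 3} — violation; S=M: rows 5, 11 → R takes values {11, 3} — violation; S=K: rows 7, 8, 9, 13 → R takes values {16, 3, 9} — violation — fails.
(ii) S -> T: S=P: rows 1, 2, 3, 4, 6, 10 → T takes values {4, 10, 9, 6, 8} — violation; S=M: rows 5, 11 → T takes values {3, 6} — violation; S=K: rows 7, 8, 9, 13 → T takes values {8, 13, 6, 9} — violation — fails.
(iii) S -> Q: S=P: rows 1, 2, 3, 4, 6, 10 → Q takes values {406, 389, 405, 403} — violation; S=M: rows 5, 11 → Q takes values {396, 405} — violation; S=K: rows 7, 8, 9, 13 → Q takes values {396, 405, 403, 406} — violation — fails.
None of the 3 dependencies hold.

0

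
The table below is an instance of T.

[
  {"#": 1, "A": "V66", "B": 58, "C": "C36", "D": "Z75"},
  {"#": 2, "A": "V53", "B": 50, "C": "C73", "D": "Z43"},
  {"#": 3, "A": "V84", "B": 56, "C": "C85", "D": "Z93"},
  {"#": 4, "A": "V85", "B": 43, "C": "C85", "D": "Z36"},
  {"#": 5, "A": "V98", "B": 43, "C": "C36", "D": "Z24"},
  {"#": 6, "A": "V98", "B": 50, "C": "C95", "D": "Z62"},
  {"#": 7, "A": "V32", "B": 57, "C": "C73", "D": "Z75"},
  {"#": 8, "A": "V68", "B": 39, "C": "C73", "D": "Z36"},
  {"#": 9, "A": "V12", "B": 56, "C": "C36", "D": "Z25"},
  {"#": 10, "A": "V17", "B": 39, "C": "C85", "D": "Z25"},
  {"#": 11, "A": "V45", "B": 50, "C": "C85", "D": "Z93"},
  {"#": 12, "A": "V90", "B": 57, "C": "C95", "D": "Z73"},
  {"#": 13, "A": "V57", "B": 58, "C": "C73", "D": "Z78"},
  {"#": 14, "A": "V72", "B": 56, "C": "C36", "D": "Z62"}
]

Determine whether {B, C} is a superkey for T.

Rows 9 and 14 have the same {B, C} value (B=56, C=C36) but are distinct tuples, so {B, C} does not determine every attribute — not a superkey.

No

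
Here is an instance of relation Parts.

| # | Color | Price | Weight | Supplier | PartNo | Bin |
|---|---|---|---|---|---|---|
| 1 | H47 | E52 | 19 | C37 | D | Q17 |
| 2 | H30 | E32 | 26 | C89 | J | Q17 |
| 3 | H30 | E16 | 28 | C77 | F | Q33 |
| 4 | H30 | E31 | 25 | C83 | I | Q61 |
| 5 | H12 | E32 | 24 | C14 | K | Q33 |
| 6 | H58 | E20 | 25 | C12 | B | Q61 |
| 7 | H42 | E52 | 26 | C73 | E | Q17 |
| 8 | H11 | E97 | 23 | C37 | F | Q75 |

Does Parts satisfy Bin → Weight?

Bin=Q17: rows 1, 2, 7 → Weight takes values {19, 26} — violation
Bin=Q33: rows 3, 5 → Weight takes values {28, 24} — violation
Bin=Q61: rows 4, 6 → Weight = 25, 25 ✓
Bin=Q75: row 8 → Weight = 23 ✓
Two rows agree on Bin but differ on Weight, so Bin → Weight does not hold.

No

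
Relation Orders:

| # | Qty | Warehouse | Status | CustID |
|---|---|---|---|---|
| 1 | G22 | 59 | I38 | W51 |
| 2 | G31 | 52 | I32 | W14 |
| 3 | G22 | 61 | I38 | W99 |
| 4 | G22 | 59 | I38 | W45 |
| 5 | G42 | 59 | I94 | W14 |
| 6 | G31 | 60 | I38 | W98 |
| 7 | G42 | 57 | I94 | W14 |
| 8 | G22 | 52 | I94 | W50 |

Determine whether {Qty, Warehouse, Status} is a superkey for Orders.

Rows 1 and 4 have the same {Qty, Warehouse, Status} value (Qty=G22, Warehouse=59, Status=I38) but are distinct tuples, so {Qty, Warehouse, Status} does not determine every attribute — not a superkey.

No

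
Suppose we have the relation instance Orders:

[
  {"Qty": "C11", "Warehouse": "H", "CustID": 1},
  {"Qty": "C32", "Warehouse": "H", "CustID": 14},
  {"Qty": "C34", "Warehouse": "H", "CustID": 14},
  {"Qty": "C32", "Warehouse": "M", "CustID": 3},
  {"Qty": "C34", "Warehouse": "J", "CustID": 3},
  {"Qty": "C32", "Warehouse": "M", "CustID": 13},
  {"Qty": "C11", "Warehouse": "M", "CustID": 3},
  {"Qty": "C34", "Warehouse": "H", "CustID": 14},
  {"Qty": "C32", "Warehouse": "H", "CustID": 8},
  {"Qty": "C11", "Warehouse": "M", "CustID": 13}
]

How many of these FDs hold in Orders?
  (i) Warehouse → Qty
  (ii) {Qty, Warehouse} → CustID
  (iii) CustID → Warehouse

(i) Warehouse → Qty: Warehouse=H: 5 rows → Qty takes values {C11, C32, C34} — violation; Warehouse=M: 4 rows → Qty takes values {C32, C11} — violation — fails.
(ii) {Qty, Warehouse} → CustID: (Qty=C32, Warehouse=H): 2 rows → CustID takes values {14, 8} — violation; (Qty=C32, Warehouse=M): 2 rows → CustID takes values {3, 13} — violation; (Qty=C11, Warehouse=M): 2 rows → CustID takes values {3, 13} — violation — fails.
(iii) CustID → Warehouse: CustID=3: 3 rows → Warehouse takes values {M, J} — violation — fails.
None of the 3 dependencies hold.

0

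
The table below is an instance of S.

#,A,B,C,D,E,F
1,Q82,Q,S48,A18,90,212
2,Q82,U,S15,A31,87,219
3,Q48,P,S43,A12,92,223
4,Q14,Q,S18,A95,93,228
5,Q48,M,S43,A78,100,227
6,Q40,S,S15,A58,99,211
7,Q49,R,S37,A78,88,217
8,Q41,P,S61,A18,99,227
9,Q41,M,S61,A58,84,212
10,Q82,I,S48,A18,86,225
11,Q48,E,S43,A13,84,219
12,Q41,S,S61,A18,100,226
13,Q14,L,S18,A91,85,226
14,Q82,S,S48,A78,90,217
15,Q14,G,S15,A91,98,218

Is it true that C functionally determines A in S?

No

C=S48: rows 1, 10, 14 → A = Q82, Q82, Q82 ✓
C=S15: rows 2, 6, 15 → A takes values {Q82, Q40, Q14} — violation
C=S43: rows 3, 5, 11 → A = Q48, Q48, Q48 ✓
C=S18: rows 4, 13 → A = Q14, Q14 ✓
C=S37: row 7 → A = Q49 ✓
C=S61: rows 8, 9, 12 → A = Q41, Q41, Q41 ✓
Two rows agree on C but differ on A, so C → A does not hold.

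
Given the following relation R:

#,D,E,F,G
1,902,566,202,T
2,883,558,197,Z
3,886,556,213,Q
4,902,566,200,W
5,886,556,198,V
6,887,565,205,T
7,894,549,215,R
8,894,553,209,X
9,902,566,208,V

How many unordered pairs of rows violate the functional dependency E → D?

0

E=566: all 3 rows agree on D — 0 pairs.
E=556: all 2 rows agree on D — 0 pairs.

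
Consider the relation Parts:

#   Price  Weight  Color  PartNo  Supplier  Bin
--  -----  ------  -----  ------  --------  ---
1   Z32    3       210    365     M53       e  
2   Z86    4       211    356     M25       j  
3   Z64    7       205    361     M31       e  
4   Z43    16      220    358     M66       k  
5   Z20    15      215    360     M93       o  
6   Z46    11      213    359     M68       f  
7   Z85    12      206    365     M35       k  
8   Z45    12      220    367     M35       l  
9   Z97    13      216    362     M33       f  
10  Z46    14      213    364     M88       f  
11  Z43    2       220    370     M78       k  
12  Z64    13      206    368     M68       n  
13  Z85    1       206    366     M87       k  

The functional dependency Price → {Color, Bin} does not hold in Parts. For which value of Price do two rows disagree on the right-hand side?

Price=Z32: row 1 → {Color,Bin} = (210, e) ✓
Price=Z86: row 2 → {Color,Bin} = (211, j) ✓
Price=Z64: rows 3, 12 → {Color,Bin} takes values {(205, e), (206, n)} — violation
Price=Z43: rows 4, 11 → {Color,Bin} = (220, k), (220, k) ✓
Price=Z20: row 5 → {Color,Bin} = (215, o) ✓
Price=Z46: rows 6, 10 → {Color,Bin} = (213, f), (213, f) ✓
Price=Z85: rows 7, 13 → {Color,Bin} = (206, k), (206, k) ✓
Price=Z45: row 8 → {Color,Bin} = (220, l) ✓
Price=Z97: row 9 → {Color,Bin} = (216, f) ✓
The only Price value with inconsistent RHS is Price=Z64.

Z64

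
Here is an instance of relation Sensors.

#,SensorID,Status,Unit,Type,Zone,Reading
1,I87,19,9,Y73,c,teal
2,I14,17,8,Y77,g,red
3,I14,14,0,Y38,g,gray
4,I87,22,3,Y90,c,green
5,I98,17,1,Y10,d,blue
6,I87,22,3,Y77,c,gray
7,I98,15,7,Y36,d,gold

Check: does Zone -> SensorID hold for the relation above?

Zone=c: rows 1, 4, 6 → SensorID = I87, I87, I87 ✓
Zone=g: rows 2, 3 → SensorID = I14, I14 ✓
Zone=d: rows 5, 7 → SensorID = I98, I98 ✓
Every Zone value is associated with a single SensorID value, so Zone -> SensorID holds.

Yes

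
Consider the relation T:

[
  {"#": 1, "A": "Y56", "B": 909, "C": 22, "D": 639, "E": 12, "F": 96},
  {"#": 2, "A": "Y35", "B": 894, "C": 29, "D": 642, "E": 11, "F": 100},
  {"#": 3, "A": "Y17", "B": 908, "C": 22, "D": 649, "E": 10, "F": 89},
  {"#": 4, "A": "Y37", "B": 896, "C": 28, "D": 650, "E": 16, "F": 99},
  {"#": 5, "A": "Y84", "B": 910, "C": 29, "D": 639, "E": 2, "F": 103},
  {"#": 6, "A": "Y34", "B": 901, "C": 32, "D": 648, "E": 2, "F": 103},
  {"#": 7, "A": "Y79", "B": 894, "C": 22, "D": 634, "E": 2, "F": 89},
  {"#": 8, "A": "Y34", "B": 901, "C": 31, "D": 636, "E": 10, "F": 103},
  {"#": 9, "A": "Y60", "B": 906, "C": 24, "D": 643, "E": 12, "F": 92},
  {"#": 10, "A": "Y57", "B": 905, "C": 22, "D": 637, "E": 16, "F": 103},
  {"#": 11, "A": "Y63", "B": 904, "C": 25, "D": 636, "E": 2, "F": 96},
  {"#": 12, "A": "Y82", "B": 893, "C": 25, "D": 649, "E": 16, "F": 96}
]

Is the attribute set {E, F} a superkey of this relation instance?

Rows 5 and 6 have the same {E, F} value (E=2, F=103) but are distinct tuples, so {E, F} does not determine every attribute — not a superkey.

No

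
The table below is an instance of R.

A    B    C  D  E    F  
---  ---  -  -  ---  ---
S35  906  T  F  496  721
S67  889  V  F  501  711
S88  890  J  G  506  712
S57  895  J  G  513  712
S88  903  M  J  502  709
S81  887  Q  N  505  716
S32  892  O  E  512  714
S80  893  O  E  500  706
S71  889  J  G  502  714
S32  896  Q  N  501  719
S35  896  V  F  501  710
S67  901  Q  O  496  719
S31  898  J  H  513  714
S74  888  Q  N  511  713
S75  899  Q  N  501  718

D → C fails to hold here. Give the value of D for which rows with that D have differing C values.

F

D=F: 3 rows → C takes values {T, V} — violation
D=G: 3 rows → C = J, J, J ✓
D=J: 1 row → C = M ✓
D=N: 4 rows → C = Q, Q, Q, Q ✓
D=E: 2 rows → C = O, O ✓
D=O: 1 row → C = Q ✓
D=H: 1 row → C = J ✓
The only D value with inconsistent C is D=F.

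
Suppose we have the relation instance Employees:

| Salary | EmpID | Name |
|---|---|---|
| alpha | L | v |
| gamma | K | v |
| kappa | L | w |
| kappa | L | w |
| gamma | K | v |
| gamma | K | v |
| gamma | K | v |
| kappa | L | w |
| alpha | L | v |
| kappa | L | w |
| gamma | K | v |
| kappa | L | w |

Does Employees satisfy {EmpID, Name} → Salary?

(EmpID=L, Name=v): 2 rows → Salary = alpha, alpha ✓
(EmpID=K, Name=v): 5 rows → Salary = gamma, gamma, gamma, gamma, gamma ✓
(EmpID=L, Name=w): 5 rows → Salary = kappa, kappa, kappa, kappa, kappa ✓
Every {EmpID, Name} value is associated with a single Salary value, so {EmpID, Name} → Salary holds.

Yes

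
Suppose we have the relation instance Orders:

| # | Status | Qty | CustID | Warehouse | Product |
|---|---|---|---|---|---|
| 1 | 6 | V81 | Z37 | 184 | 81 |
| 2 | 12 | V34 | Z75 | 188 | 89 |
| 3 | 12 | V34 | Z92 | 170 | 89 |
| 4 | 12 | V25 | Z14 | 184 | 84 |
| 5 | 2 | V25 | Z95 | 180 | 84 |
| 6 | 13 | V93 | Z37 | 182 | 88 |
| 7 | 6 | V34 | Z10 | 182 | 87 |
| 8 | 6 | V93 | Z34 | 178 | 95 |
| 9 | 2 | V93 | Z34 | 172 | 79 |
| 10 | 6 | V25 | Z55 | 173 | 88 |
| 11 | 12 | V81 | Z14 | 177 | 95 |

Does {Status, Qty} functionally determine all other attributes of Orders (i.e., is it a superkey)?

No

Rows 2 and 3 have the same {Status, Qty} value (Status=12, Qty=V34) but are distinct tuples, so {Status, Qty} does not determine every attribute — not a superkey.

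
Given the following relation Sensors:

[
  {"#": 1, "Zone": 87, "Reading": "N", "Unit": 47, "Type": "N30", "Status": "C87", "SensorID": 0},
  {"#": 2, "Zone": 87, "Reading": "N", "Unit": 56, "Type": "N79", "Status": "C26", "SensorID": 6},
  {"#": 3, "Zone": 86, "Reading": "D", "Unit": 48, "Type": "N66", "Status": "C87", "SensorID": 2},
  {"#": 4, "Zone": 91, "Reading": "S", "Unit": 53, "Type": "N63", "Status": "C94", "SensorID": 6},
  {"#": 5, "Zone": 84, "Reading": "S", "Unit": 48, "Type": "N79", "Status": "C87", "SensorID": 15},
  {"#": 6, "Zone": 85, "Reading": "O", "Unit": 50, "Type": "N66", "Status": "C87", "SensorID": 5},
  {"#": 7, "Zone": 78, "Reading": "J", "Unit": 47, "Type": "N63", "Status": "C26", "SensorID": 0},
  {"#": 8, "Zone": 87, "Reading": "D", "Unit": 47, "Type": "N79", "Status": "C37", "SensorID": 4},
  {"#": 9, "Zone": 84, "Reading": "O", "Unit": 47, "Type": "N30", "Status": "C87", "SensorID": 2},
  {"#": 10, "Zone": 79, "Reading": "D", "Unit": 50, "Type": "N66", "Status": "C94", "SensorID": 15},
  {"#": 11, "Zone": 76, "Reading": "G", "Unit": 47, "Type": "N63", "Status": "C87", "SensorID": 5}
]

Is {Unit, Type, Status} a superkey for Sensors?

Rows 1 and 9 have the same {Unit, Type, Status} value (Unit=47, Type=N30, Status=C87) but are distinct tuples, so {Unit, Type, Status} does not determine every attribute — not a superkey.

No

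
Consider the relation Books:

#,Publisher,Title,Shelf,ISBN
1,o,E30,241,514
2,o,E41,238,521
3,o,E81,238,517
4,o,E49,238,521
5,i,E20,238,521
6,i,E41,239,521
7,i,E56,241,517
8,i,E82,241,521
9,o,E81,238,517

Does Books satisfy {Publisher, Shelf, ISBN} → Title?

No

(Publisher=o, Shelf=241, ISBN=514): row 1 → Title = E30 ✓
(Publisher=o, Shelf=238, ISBN=521): rows 2, 4 → Title takes values {E41, E49} — violation
(Publisher=o, Shelf=238, ISBN=517): rows 3, 9 → Title = E81, E81 ✓
(Publisher=i, Shelf=238, ISBN=521): row 5 → Title = E20 ✓
(Publisher=i, Shelf=239, ISBN=521): row 6 → Title = E41 ✓
(Publisher=i, Shelf=241, ISBN=517): row 7 → Title = E56 ✓
(Publisher=i, Shelf=241, ISBN=521): row 8 → Title = E82 ✓
Two rows agree on {Publisher, Shelf, ISBN} but differ on Title, so {Publisher, Shelf, ISBN} → Title does not hold.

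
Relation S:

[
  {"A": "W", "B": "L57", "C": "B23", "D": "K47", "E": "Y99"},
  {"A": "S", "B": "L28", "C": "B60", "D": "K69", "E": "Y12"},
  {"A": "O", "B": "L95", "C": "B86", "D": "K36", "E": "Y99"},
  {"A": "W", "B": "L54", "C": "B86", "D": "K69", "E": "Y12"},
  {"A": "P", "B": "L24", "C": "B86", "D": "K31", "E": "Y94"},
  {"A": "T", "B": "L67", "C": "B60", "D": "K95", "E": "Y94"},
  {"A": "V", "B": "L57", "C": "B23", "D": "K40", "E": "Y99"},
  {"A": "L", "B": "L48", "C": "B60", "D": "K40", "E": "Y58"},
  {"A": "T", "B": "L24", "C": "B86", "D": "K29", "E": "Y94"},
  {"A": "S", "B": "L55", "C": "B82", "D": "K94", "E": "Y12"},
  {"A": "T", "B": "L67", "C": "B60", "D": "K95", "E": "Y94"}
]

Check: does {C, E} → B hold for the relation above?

Yes

(C=B23, E=Y99): 2 rows → B = L57, L57 ✓
(C=B60, E=Y12): 1 row → B = L28 ✓
(C=B86, E=Y99): 1 row → B = L95 ✓
(C=B86, E=Y12): 1 row → B = L54 ✓
(C=B86, E=Y94): 2 rows → B = L24, L24 ✓
(C=B60, E=Y94): 2 rows → B = L67, L67 ✓
(C=B60, E=Y58): 1 row → B = L48 ✓
(C=B82, E=Y12): 1 row → B = L55 ✓
Every {C, E} value is associated with a single B value, so {C, E} → B holds.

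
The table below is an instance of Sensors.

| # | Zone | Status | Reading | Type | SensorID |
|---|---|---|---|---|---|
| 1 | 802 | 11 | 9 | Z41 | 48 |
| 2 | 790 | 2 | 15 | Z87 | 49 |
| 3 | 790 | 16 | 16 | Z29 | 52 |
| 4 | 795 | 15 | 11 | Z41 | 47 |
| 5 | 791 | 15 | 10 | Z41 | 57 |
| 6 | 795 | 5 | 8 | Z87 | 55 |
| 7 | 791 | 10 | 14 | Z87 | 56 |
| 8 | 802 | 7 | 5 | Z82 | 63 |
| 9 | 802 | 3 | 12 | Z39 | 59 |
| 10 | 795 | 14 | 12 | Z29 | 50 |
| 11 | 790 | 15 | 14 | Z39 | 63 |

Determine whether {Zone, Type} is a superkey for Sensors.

All 11 rows have distinct {Zone, Type} values, so {Zone, Type} → (all attributes) holds and {Zone, Type} is a superkey.

Yes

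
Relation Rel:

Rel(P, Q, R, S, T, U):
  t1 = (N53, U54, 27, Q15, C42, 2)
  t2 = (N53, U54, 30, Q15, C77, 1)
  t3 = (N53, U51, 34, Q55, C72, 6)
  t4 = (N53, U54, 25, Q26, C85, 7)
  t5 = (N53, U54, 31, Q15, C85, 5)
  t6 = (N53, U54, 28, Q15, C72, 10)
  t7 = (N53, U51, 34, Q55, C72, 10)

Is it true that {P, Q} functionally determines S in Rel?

No

(P=N53, Q=U54): rows 1, 2, 4, 5, 6 → S takes values {Q15, Q26} — violation
(P=N53, Q=U51): rows 3, 7 → S = Q55, Q55 ✓
Two rows agree on {P, Q} but differ on S, so {P, Q} → S does not hold.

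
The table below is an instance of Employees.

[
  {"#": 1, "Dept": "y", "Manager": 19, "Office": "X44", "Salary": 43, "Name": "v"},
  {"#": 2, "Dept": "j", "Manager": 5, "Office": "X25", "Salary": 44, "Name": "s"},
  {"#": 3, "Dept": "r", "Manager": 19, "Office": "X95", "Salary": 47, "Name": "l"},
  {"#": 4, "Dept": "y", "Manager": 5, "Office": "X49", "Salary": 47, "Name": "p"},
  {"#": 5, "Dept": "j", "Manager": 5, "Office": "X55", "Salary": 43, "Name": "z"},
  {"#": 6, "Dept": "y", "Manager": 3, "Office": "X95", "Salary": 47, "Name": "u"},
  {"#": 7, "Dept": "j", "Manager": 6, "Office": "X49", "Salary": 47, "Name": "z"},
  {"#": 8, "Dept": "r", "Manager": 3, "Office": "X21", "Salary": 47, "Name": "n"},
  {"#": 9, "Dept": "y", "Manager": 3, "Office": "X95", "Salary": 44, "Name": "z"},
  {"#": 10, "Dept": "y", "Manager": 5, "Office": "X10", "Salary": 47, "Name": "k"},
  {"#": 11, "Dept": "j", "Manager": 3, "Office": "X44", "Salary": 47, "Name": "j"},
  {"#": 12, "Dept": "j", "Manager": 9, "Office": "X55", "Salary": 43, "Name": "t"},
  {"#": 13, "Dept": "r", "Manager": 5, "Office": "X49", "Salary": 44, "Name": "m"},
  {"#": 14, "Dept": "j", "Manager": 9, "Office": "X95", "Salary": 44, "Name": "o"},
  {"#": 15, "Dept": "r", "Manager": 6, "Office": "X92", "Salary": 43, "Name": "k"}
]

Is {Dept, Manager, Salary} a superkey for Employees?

Rows 4 and 10 have the same {Dept, Manager, Salary} value (Dept=y, Manager=5, Salary=47) but are distinct tuples, so {Dept, Manager, Salary} does not determine every attribute — not a superkey.

No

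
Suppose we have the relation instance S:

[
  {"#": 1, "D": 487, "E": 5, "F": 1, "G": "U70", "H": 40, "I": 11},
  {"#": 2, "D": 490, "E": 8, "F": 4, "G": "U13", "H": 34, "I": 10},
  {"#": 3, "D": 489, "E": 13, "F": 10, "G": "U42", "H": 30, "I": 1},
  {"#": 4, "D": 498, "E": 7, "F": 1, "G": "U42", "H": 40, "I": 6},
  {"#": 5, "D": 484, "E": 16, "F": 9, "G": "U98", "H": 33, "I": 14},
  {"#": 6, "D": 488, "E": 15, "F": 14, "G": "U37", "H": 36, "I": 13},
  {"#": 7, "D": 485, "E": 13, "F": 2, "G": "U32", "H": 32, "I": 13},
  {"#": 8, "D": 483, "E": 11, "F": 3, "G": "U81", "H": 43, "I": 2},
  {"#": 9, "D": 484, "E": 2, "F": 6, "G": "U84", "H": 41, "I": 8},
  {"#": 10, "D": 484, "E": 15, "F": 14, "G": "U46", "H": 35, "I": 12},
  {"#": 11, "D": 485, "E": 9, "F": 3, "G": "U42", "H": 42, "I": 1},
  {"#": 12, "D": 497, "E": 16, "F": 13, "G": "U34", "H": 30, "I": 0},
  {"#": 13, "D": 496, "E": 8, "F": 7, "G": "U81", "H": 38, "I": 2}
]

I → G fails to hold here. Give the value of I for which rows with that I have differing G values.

I=11: row 1 → G = U70 ✓
I=10: row 2 → G = U13 ✓
I=1: rows 3, 11 → G = U42, U42 ✓
I=6: row 4 → G = U42 ✓
I=14: row 5 → G = U98 ✓
I=13: rows 6, 7 → G takes values {U37, U32} — violation
I=2: rows 8, 13 → G = U81, U81 ✓
I=8: row 9 → G = U84 ✓
I=12: row 10 → G = U46 ✓
I=0: row 12 → G = U34 ✓
The only I value with inconsistent G is I=13.

13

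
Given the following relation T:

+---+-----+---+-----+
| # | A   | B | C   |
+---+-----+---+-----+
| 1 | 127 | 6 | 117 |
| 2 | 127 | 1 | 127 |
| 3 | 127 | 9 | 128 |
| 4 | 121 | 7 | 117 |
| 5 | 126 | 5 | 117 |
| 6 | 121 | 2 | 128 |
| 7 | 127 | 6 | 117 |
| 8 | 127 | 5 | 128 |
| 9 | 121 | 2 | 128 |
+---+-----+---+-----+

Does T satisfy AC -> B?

(A=127, C=117): rows 1, 7 → B = 6, 6 ✓
(A=127, C=127): row 2 → B = 1 ✓
(A=127, C=128): rows 3, 8 → B takes values {9, 5} — violation
(A=121, C=117): row 4 → B = 7 ✓
(A=126, C=117): row 5 → B = 5 ✓
(A=121, C=128): rows 6, 9 → B = 2, 2 ✓
Two rows agree on AC but differ on B, so AC -> B does not hold.

No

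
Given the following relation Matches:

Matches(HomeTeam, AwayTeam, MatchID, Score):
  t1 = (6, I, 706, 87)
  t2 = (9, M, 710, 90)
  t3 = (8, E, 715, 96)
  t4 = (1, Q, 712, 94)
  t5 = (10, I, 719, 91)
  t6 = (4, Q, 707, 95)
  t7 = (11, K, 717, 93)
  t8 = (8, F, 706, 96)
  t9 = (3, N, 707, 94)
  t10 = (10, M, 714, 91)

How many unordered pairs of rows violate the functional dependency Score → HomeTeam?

1

Score=96: all 2 rows agree on HomeTeam — 0 pairs.
Score=94: violating pairs (4,9) — 1 pair.
Score=91: all 2 rows agree on HomeTeam — 0 pairs.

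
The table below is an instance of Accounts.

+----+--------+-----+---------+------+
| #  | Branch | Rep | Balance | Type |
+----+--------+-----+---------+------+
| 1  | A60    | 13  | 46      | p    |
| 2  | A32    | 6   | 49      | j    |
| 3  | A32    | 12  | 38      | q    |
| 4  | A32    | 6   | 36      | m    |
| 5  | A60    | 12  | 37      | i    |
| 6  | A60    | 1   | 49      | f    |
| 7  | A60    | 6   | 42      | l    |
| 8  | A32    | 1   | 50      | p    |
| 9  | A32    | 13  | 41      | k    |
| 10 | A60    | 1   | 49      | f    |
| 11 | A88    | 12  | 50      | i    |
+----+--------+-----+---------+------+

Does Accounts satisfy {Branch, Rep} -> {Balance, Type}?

No

(Branch=A60, Rep=13): row 1 → {Balance,Type} = (46, p) ✓
(Branch=A32, Rep=6): rows 2, 4 → {Balance,Type} takes values {(49, j), (36, m)} — violation
(Branch=A32, Rep=12): row 3 → {Balance,Type} = (38, q) ✓
(Branch=A60, Rep=12): row 5 → {Balance,Type} = (37, i) ✓
(Branch=A60, Rep=1): rows 6, 10 → {Balance,Type} = (49, f), (49, f) ✓
(Branch=A60, Rep=6): row 7 → {Balance,Type} = (42, l) ✓
(Branch=A32, Rep=1): row 8 → {Balance,Type} = (50, p) ✓
(Branch=A32, Rep=13): row 9 → {Balance,Type} = (41, k) ✓
(Branch=A88, Rep=12): row 11 → {Balance,Type} = (50, i) ✓
Two rows agree on {Branch, Rep} but differ on {Balance, Type}, so {Branch, Rep} -> {Balance, Type} does not hold.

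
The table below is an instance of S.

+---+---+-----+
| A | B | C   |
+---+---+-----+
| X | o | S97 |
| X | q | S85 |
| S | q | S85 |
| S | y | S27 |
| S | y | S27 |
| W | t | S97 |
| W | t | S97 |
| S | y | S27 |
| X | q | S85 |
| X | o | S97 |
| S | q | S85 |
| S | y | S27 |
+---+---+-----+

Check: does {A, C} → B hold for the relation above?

(A=X, C=S97): 2 rows → B = o, o ✓
(A=X, C=S85): 2 rows → B = q, q ✓
(A=S, C=S85): 2 rows → B = q, q ✓
(A=S, C=S27): 4 rows → B = y, y, y, y ✓
(A=W, C=S97): 2 rows → B = t, t ✓
Every {A, C} value is associated with a single B value, so {A, C} → B holds.

Yes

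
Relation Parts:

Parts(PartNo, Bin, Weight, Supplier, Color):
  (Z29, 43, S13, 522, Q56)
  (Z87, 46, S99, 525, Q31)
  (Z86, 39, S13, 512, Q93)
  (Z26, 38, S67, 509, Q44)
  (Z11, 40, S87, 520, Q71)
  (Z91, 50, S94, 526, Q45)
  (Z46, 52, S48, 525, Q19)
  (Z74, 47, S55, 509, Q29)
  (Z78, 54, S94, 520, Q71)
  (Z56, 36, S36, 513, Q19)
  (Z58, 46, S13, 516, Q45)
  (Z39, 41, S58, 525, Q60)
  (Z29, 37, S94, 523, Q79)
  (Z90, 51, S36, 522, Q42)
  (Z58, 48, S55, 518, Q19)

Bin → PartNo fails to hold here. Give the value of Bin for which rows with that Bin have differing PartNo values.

46

Bin=43: 1 row → PartNo = Z29 ✓
Bin=46: 2 rows → PartNo takes values {Z87, Z58} — violation
Bin=39: 1 row → PartNo = Z86 ✓
Bin=38: 1 row → PartNo = Z26 ✓
Bin=40: 1 row → PartNo = Z11 ✓
Bin=50: 1 row → PartNo = Z91 ✓
Bin=52: 1 row → PartNo = Z46 ✓
Bin=47: 1 row → PartNo = Z74 ✓
Bin=54: 1 row → PartNo = Z78 ✓
Bin=36: 1 row → PartNo = Z56 ✓
Bin=41: 1 row → PartNo = Z39 ✓
Bin=37: 1 row → PartNo = Z29 ✓
Bin=51: 1 row → PartNo = Z90 ✓
Bin=48: 1 row → PartNo = Z58 ✓
The only Bin value with inconsistent PartNo is Bin=46.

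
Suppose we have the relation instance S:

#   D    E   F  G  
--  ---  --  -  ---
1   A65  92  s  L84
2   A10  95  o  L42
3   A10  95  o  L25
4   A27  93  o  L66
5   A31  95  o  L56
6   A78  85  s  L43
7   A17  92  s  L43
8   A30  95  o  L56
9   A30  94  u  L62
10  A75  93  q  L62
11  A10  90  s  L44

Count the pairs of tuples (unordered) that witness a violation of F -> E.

F=s: violating pairs (1,6), (1,11), (6,7), (6,11), (7,11) — 5 pairs.
F=o: violating pairs (2,4), (3,4), (4,5), (4,8) — 4 pairs.

9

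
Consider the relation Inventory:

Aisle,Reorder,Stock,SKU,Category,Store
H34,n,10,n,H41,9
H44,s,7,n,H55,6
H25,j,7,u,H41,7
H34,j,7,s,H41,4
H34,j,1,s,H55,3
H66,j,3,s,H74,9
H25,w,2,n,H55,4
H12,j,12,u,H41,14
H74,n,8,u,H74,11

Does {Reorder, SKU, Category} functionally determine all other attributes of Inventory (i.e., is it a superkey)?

No

Two distinct rows share (Reorder=j, SKU=u, Category=H41), so {Reorder, SKU, Category} does not determine every attribute — not a superkey.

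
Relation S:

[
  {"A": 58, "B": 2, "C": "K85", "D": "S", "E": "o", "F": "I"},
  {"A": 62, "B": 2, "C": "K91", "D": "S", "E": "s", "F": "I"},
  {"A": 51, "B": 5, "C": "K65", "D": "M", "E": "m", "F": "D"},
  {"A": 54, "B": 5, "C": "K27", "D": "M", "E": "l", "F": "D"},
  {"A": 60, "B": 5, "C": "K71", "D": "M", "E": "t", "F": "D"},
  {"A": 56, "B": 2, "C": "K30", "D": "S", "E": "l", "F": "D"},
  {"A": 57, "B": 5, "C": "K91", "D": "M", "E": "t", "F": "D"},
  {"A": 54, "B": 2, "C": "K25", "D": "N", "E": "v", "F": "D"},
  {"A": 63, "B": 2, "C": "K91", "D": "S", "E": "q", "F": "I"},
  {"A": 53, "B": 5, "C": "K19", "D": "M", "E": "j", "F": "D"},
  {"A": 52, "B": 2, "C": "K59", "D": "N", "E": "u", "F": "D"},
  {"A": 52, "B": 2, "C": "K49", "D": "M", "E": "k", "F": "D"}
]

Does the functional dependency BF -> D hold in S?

(B=2, F=I): 3 rows → D = S, S, S ✓
(B=5, F=D): 5 rows → D = M, M, M, M, M ✓
(B=2, F=D): 4 rows → D takes values {S, N, M} — violation
Two rows agree on BF but differ on D, so BF -> D does not hold.

No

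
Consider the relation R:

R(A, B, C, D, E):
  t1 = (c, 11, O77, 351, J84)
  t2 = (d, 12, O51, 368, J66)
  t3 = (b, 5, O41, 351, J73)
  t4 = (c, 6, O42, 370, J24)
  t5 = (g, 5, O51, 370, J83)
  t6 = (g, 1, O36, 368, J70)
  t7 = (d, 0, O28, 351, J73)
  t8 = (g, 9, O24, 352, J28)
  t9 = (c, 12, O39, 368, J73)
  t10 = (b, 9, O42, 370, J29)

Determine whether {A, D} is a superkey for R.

All 10 rows have distinct {A, D} values, so {A, D} → (all attributes) holds and {A, D} is a superkey.

Yes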